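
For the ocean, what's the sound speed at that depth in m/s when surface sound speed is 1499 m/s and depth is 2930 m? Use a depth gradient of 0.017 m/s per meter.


1548.81 m/s


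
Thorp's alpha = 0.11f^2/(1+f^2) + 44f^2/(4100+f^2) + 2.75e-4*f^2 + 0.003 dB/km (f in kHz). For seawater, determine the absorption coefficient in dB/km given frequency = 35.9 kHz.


f^2 = 1288.81
alpha = 0.11*1288.81/(1+1288.81) + 44*1288.81/(4100+1288.81) + 2.75e-4*1288.81 + 0.003 = 10.991

10.991 dB/km


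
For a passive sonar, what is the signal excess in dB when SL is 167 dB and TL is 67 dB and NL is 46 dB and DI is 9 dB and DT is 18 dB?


SE = SL - TL - NL + DI - DT = 167 - 67 - 46 + 9 - 18 = 45

45 dB


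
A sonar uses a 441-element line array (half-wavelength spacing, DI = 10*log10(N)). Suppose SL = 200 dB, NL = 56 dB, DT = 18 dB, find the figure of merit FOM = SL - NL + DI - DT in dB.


Step 1: DI = 10*log10(441) = 26.44 dB
Step 2: FOM = SL - NL + DI - DT = 200 - 56 + 26.44 - 18 = 152.44

152.44 dB


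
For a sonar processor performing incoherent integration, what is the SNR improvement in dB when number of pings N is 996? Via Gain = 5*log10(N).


Gain = 5*log10(996) = 14.99

14.99 dB


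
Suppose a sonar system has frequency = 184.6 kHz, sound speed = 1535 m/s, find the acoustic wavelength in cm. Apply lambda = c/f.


lambda = c/f = 1535 / 184600 = 0.0083 m = 0.83 cm

0.83 cm


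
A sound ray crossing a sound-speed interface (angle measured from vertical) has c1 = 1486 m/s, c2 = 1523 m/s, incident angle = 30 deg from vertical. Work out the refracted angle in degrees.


30.83 deg


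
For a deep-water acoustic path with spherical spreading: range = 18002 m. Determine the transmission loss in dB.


TL = 20*log10(18002) = 85.11

85.11 dB


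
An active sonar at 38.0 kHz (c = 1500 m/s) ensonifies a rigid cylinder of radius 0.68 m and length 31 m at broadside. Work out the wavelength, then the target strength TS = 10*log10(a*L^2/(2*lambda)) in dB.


Step 1: lambda = c/f = 1500/38000 = 0.03947 m
Step 2: TS = 10*log10(a*L^2/(2*lambda)) = 10*log10(0.68*31^2/(2*0.03947)) = 39.18

39.18 dB


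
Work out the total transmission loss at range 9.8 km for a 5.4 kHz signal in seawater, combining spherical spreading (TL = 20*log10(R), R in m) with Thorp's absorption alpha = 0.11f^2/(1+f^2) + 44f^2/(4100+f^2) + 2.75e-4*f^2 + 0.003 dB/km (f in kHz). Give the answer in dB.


Step 1 (Thorp): alpha = 0.11*29.16/(1+29.16) + 44*29.16/(4100+29.16) + 2.75e-4*29.16 + 0.003 = 0.4281 dB/km
Step 2: TL_spread = 20*log10(9800) = 79.82 dB
Step 3: TL_abs = alpha*R = 0.4281 * 9.8 = 4.2 dB
Step 4: TL_total = 79.82 + 4.2 = 84.02

84.02 dB


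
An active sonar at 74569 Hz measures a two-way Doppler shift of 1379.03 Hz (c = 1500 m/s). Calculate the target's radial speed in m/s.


From fd = 2*f*v/c, v = c*fd/(2*f) = 1500 * 1379.03 / (2*74569) = 13.87

13.87 m/s


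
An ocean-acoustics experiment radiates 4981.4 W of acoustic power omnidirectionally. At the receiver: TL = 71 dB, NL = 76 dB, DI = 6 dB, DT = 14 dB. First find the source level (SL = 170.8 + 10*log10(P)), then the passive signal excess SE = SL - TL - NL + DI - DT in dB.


Step 1: SL = 170.8 + 10*log10(4981.4) = 207.77 dB
Step 2: SE = SL - TL - NL + DI - DT = 207.77 - 71 - 76 + 6 - 14 = 52.77

52.77 dB


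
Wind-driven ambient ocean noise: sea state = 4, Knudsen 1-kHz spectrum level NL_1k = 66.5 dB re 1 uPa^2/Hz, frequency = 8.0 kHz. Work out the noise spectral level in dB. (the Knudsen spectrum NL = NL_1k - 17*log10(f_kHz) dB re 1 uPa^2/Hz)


NL = NL_1k - 17*log10(f_kHz) = 66.5 - 17*log10(8.0) = 66.5 - (15.35) = 51.15

51.15 dB


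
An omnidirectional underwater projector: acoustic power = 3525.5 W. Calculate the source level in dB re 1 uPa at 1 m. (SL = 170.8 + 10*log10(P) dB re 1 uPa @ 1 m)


206.27 dB


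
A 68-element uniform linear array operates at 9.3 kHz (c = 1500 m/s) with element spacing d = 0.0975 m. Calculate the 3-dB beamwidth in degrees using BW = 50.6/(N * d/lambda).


1.23 deg


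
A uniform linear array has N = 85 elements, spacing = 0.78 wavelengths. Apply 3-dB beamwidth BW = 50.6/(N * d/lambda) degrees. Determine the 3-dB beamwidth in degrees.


0.76 deg


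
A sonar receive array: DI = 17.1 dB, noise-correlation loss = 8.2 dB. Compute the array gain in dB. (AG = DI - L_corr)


AG = DI - L_corr = 17.1 - 8.2 = 8.9

8.9 dB


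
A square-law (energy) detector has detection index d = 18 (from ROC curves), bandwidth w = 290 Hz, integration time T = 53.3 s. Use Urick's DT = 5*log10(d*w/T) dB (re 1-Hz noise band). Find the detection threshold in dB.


9.95 dB


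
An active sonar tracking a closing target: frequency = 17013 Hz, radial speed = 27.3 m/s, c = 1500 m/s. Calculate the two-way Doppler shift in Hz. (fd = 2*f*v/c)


fd = 2*f*v/c = 2 * 17013 * 27.3 / 1500 = 619.27

619.27 Hz


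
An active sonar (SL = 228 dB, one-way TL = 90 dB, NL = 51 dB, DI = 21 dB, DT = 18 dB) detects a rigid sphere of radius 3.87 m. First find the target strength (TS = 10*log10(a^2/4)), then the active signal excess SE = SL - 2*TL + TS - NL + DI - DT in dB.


Step 1: TS = 10*log10(3.87^2/4) = 5.73 dB
Step 2: SE = SL - 2*TL + TS - NL + DI - DT = 228 - 2*90 + (5.73) - 51 + 21 - 18 = 5.73

5.73 dB


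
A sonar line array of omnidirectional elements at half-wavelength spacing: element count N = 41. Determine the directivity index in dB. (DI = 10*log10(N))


DI = 10*log10(41) = 16.13

16.13 dB


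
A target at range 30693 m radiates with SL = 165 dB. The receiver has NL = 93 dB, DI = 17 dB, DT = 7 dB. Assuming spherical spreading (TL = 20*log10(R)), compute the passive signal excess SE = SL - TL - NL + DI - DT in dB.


Step 1: TL = 20*log10(30693) = 89.74 dB
Step 2: SE = 165 - 89.74 - 93 + 17 - 7 = -7.74

-7.74 dB


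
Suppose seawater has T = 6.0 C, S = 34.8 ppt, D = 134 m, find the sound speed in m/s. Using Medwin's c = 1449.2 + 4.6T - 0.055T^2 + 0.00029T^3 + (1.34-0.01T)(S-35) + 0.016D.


1476.77 m/s


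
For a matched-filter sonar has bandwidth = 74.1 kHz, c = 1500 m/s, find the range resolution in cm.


dR = c/(2*BW) = 1500 / (2 * 74.1e3) = 0.0101 m = 1.01 cm

1.01 cm


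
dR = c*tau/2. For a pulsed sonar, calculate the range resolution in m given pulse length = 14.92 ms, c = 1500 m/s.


dR = c*tau/2 = 1500 * 14.92e-3 / 2 = 11.19

11.19 m


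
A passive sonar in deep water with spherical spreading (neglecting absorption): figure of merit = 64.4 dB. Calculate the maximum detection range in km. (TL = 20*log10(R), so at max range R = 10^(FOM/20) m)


1.66 km


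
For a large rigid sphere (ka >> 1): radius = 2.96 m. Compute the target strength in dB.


3.41 dB


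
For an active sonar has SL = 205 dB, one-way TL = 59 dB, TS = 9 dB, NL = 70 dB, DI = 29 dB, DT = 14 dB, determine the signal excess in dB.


SE = SL - 2*TL + TS - NL + DI - DT = 205 - 2*59 + (9) - 70 + 29 - 14 = 41

41 dB


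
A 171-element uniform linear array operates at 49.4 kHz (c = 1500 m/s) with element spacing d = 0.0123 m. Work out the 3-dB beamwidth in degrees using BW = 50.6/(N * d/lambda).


Step 1: lambda = 1500/49400 = 0.03036 m
Step 2: d/lambda = 0.0123/0.03036 = 0.4051
Step 3: BW = 50.6/(N * d/lambda) = 50.6/(171 * 0.4051) = 0.73

0.73 deg


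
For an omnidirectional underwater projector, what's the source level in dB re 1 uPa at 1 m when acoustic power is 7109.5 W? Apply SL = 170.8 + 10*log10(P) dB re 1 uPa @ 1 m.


209.32 dB


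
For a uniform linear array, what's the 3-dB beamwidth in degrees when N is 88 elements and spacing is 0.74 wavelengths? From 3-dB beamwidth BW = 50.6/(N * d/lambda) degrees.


BW = 50.6 / (88 * 0.74) = 50.6 / 65.12 = 0.78

0.78 deg


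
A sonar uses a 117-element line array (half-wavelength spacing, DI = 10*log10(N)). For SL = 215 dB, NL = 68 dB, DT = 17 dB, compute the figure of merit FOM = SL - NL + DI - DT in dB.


Step 1: DI = 10*log10(117) = 20.68 dB
Step 2: FOM = SL - NL + DI - DT = 215 - 68 + 20.68 - 17 = 150.68

150.68 dB


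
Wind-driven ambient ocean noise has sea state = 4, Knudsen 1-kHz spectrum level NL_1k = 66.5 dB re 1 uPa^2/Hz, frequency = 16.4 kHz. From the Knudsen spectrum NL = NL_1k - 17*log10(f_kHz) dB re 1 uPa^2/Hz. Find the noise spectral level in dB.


45.85 dB


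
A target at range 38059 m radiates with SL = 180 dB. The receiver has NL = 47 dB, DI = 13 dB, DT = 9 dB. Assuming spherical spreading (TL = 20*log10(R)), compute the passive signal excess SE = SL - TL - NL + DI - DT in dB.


45.39 dB


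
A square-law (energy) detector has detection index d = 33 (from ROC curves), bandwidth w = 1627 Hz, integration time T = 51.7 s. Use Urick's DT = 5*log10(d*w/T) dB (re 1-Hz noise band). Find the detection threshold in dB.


15.08 dB


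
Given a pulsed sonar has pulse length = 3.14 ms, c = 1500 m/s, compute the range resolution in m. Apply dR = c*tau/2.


dR = c*tau/2 = 1500 * 3.14e-3 / 2 = 2.355

2.355 m


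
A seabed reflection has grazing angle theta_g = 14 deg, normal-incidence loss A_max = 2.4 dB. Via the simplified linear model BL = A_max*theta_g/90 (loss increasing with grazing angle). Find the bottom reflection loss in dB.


0.37 dB


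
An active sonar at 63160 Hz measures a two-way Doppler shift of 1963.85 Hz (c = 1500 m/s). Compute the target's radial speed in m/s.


23.32 m/s


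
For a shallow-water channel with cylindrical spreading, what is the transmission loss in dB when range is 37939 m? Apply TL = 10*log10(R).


TL = 10*log10(37939) = 45.79

45.79 dB


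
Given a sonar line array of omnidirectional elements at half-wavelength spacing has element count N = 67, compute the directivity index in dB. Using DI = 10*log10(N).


DI = 10*log10(67) = 18.26

18.26 dB


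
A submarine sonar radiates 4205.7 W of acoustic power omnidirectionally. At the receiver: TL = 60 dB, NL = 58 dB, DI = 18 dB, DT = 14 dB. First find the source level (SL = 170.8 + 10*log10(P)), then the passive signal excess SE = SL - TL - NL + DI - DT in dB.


Step 1: SL = 170.8 + 10*log10(4205.7) = 207.04 dB
Step 2: SE = SL - TL - NL + DI - DT = 207.04 - 60 - 58 + 18 - 14 = 93.04

93.04 dB


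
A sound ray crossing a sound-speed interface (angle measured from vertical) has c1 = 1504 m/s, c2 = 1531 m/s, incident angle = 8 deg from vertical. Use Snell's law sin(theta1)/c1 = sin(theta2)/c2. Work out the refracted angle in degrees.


sin(theta2) = (c2/c1)*sin(theta1) = (1531/1504)*sin(8 deg) = 0.14167
theta2 = arcsin(0.14167) = 8.14

8.14 deg


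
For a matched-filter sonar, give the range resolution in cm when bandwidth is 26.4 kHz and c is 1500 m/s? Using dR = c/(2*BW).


dR = c/(2*BW) = 1500 / (2 * 26.4e3) = 0.0284 m = 2.84 cm

2.84 cm


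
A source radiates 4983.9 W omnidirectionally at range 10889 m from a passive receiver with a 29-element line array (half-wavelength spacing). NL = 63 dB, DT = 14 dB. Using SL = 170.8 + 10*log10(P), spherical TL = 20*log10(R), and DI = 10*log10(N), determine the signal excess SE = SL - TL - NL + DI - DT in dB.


Step 1: SL = 170.8 + 10*log10(4983.9) = 207.78 dB
Step 2: TL = 20*log10(10889) = 80.74 dB
Step 3: DI = 10*log10(29) = 14.62 dB
Step 4: SE = SL - TL - NL + DI - DT = 207.78 - 80.74 - 63 + 14.62 - 14 = 64.66

64.66 dB


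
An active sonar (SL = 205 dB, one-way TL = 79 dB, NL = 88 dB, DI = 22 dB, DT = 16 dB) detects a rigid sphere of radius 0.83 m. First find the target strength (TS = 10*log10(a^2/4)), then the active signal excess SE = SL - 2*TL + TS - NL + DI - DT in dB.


Step 1: TS = 10*log10(0.83^2/4) = -7.64 dB
Step 2: SE = SL - 2*TL + TS - NL + DI - DT = 205 - 2*79 + (-7.64) - 88 + 22 - 16 = -42.64

-42.64 dB


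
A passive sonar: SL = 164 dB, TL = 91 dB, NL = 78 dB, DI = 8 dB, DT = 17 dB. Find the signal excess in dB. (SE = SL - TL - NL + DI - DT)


-14 dB


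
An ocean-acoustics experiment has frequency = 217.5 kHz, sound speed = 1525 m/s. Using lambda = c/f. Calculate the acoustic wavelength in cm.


lambda = c/f = 1525 / 217500 = 0.007 m = 0.7 cm

0.7 cm


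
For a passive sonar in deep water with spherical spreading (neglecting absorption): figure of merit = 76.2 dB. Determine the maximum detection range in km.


6.46 km


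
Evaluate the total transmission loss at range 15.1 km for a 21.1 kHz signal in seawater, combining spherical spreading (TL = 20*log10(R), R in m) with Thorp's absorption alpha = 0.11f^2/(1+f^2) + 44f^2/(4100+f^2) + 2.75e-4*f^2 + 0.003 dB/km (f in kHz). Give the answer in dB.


152.21 dB


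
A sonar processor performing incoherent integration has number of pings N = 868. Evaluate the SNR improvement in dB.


Gain = 5*log10(868) = 14.69

14.69 dB


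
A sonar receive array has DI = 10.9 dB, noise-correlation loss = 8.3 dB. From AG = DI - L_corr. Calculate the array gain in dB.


2.6 dB


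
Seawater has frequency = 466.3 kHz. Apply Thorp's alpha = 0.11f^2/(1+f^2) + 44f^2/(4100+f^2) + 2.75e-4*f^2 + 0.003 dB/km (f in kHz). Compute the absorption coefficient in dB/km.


f^2 = 217435.69
alpha = 0.11*217435.69/(1+217435.69) + 44*217435.69/(4100+217435.69) + 2.75e-4*217435.69 + 0.003 = 103.093

103.093 dB/km


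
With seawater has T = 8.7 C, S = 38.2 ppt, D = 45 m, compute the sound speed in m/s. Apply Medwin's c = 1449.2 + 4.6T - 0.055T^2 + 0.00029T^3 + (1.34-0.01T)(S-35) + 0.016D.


c = 1449.2 + 4.6*8.7 - 0.055*8.7^2 + 0.00029*8.7^3 + (1.34 - 0.01*8.7)*(38.2 - 35) + 0.016*45 = 1489.98

1489.98 m/s


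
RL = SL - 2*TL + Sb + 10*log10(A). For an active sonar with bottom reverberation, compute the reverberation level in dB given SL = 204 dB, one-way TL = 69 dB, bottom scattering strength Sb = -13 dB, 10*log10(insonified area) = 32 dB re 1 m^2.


RL = SL - 2*TL + Sb + 10*log10(A) = 204 - 2*69 + (-13) + 32 = 85

85 dB


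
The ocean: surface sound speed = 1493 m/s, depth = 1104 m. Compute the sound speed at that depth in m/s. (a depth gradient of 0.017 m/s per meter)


c = 1493 + 0.017 * 1104 = 1511.768

1511.768 m/s


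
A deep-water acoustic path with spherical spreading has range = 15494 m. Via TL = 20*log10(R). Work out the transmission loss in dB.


TL = 20*log10(15494) = 83.8

83.8 dB


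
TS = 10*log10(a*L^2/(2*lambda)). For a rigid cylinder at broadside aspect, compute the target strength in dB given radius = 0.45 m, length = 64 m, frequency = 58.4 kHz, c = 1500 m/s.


lambda = 1500/58400 = 0.02568 m
TS = 10*log10(0.45*64^2/(2*0.02568)) = 45.55

45.55 dB


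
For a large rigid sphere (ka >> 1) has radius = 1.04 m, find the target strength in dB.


-5.68 dB


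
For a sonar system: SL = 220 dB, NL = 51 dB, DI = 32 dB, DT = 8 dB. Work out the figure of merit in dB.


FOM = SL - NL + DI - DT = 220 - 51 + 32 - 8 = 193

193 dB


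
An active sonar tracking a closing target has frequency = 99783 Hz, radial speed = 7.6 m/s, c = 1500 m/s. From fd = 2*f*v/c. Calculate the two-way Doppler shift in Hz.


fd = 2*f*v/c = 2 * 99783 * 7.6 / 1500 = 1011.13

1011.13 Hz


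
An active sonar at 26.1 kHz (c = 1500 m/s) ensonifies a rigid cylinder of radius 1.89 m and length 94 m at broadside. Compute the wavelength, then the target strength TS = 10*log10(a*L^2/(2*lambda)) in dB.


Step 1: lambda = c/f = 1500/26100 = 0.05747 m
Step 2: TS = 10*log10(a*L^2/(2*lambda)) = 10*log10(1.89*94^2/(2*0.05747)) = 51.62

51.62 dB


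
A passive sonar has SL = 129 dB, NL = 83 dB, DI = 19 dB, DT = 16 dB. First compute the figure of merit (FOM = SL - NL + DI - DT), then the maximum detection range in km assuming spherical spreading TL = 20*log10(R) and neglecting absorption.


Step 1: FOM = SL - NL + DI - DT = 129 - 83 + 19 - 16 = 49 dB
Step 2: at max range FOM = TL = 20*log10(R), so R = 10^(49/20) = 281.84 m = 0.28 km

0.28 km


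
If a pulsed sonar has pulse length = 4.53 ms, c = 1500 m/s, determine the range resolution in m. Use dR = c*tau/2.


dR = c*tau/2 = 1500 * 4.53e-3 / 2 = 3.3975

3.3975 m


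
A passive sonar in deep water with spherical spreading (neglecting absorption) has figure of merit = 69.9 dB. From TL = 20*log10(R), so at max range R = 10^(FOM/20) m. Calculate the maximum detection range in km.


At max range FOM = TL, so 20*log10(R) = 69.9
R = 10^(69.9/20) = 3126.08 m = 3.13 km

3.13 km


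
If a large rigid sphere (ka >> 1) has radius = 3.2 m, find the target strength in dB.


TS = 10*log10(3.2^2 / 4) = 10*log10(2.56) = 4.08

4.08 dB


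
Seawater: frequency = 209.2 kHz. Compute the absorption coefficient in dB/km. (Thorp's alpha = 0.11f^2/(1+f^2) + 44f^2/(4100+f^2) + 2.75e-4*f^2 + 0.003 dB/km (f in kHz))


f^2 = 43764.64
alpha = 0.11*43764.64/(1+43764.64) + 44*43764.64/(4100+43764.64) + 2.75e-4*43764.64 + 0.003 = 52.379

52.379 dB/km


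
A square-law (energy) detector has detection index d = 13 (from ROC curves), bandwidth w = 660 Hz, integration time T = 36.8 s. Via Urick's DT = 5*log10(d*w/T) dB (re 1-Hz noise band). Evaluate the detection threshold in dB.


DT = 5*log10(d*w/T) = 5*log10(13 * 660 / 36.8) = 5*log10(233.15) = 11.84

11.84 dB


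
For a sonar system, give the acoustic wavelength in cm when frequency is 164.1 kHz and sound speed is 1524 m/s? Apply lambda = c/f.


lambda = c/f = 1524 / 164100 = 0.0093 m = 0.93 cm

0.93 cm


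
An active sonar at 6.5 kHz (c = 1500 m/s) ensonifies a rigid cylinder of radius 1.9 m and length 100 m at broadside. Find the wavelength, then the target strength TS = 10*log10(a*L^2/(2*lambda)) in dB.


Step 1: lambda = c/f = 1500/6500 = 0.23077 m
Step 2: TS = 10*log10(a*L^2/(2*lambda)) = 10*log10(1.9*100^2/(2*0.23077)) = 46.15

46.15 dB


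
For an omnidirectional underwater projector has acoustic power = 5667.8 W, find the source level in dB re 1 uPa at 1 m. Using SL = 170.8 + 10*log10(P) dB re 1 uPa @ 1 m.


SL = 170.8 + 10*log10(5667.8) = 170.8 + 37.53 = 208.33

208.33 dB


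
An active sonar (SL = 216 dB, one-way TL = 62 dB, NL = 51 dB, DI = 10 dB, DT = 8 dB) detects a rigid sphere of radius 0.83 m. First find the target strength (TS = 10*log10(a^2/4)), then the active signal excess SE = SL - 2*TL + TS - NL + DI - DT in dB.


Step 1: TS = 10*log10(0.83^2/4) = -7.64 dB
Step 2: SE = SL - 2*TL + TS - NL + DI - DT = 216 - 2*62 + (-7.64) - 51 + 10 - 8 = 35.36

35.36 dB


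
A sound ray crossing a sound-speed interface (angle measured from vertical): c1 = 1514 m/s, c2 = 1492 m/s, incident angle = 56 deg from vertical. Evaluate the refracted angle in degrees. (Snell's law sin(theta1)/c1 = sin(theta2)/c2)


sin(theta2) = (c2/c1)*sin(theta1) = (1492/1514)*sin(56 deg) = 0.81699
theta2 = arcsin(0.81699) = 54.78

54.78 deg


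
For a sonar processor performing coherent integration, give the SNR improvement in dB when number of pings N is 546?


Gain = 10*log10(546) = 27.37

27.37 dB


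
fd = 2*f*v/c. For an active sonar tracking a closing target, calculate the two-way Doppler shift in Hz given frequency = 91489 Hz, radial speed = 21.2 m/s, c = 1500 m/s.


2586.09 Hz


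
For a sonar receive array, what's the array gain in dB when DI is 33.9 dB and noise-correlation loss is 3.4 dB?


AG = DI - L_corr = 33.9 - 3.4 = 30.5

30.5 dB


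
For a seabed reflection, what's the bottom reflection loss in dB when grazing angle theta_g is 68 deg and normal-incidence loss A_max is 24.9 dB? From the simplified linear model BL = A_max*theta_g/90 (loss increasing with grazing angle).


18.81 dB


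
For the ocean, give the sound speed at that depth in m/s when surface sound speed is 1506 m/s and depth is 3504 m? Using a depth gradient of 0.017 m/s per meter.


c = 1506 + 0.017 * 3504 = 1565.568

1565.568 m/s


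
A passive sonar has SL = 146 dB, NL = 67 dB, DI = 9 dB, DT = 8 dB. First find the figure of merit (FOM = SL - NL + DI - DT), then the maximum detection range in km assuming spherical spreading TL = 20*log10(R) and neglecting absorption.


Step 1: FOM = SL - NL + DI - DT = 146 - 67 + 9 - 8 = 80 dB
Step 2: at max range FOM = TL = 20*log10(R), so R = 10^(80/20) = 10000.0 m = 10.0 km

10.0 km


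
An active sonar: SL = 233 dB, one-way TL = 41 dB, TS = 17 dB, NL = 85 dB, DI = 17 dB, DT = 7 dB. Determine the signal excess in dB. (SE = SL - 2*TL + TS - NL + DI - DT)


SE = SL - 2*TL + TS - NL + DI - DT = 233 - 2*41 + (17) - 85 + 17 - 7 = 93

93 dB


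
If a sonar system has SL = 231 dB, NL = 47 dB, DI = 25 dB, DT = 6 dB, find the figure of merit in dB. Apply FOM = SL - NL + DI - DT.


203 dB


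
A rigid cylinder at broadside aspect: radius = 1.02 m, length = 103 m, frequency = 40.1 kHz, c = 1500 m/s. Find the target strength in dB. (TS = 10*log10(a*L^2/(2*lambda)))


lambda = 1500/40100 = 0.03741 m
TS = 10*log10(1.02*103^2/(2*0.03741)) = 51.6

51.6 dB


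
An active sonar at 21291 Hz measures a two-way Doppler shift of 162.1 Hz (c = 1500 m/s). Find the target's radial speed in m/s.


5.71 m/s


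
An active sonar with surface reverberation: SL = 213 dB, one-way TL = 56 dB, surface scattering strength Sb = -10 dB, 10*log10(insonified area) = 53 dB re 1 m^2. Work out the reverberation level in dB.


RL = SL - 2*TL + Sb + 10*log10(A) = 213 - 2*56 + (-10) + 53 = 144

144 dB


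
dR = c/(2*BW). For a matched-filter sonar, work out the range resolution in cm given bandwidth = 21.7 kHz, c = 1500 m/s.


3.46 cm


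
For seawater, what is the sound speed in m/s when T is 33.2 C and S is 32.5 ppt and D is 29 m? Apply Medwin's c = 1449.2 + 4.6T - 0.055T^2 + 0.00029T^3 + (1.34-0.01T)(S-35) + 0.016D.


c = 1449.2 + 4.6*33.2 - 0.055*33.2^2 + 0.00029*33.2^3 + (1.34 - 0.01*33.2)*(32.5 - 35) + 0.016*29 = 1549.85

1549.85 m/s


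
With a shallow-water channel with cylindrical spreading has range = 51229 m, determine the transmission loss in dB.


TL = 10*log10(51229) = 47.1

47.1 dB


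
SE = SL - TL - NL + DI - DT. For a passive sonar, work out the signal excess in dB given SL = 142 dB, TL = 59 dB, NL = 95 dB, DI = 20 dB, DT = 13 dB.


SE = SL - TL - NL + DI - DT = 142 - 59 - 95 + 20 - 13 = -5

-5 dB


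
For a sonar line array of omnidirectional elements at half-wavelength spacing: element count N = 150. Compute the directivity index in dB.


DI = 10*log10(150) = 21.76

21.76 dB


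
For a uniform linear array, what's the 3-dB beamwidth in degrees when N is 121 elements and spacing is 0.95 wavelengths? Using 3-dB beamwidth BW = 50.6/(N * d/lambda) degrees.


BW = 50.6 / (121 * 0.95) = 50.6 / 114.95 = 0.44

0.44 deg


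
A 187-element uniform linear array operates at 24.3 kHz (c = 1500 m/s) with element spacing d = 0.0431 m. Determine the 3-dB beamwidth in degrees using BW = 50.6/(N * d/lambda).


0.39 deg


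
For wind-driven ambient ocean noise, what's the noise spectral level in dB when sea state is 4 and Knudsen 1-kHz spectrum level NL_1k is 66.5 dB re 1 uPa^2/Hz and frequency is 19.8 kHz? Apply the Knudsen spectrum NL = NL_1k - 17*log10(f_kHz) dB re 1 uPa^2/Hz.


NL = NL_1k - 17*log10(f_kHz) = 66.5 - 17*log10(19.8) = 66.5 - (22.04) = 44.46

44.46 dB


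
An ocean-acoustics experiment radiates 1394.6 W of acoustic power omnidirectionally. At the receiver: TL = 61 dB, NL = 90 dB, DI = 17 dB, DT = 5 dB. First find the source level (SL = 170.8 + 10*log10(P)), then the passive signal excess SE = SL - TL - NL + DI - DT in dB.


Step 1: SL = 170.8 + 10*log10(1394.6) = 202.24 dB
Step 2: SE = SL - TL - NL + DI - DT = 202.24 - 61 - 90 + 17 - 5 = 63.24

63.24 dB


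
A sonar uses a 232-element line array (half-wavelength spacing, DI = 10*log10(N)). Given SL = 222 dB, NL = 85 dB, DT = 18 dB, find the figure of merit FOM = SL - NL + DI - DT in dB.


Step 1: DI = 10*log10(232) = 23.65 dB
Step 2: FOM = SL - NL + DI - DT = 222 - 85 + 23.65 - 18 = 142.65

142.65 dB


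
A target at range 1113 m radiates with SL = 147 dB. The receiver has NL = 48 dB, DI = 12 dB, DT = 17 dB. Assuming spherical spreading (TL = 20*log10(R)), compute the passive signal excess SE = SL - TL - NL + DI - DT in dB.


Step 1: TL = 20*log10(1113) = 60.93 dB
Step 2: SE = 147 - 60.93 - 48 + 12 - 17 = 33.07

33.07 dB


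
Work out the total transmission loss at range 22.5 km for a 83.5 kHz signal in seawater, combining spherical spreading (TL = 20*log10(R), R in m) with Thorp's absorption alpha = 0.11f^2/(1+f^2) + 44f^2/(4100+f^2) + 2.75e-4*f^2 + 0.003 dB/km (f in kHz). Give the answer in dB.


756.13 dB


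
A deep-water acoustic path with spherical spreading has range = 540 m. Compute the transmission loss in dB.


54.65 dB


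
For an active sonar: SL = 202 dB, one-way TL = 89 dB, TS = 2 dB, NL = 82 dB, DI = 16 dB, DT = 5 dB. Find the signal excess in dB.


SE = SL - 2*TL + TS - NL + DI - DT = 202 - 2*89 + (2) - 82 + 16 - 5 = -45

-45 dB


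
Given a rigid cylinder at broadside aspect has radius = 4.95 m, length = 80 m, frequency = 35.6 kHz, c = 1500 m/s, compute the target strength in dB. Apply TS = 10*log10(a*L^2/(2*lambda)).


lambda = 1500/35600 = 0.04213 m
TS = 10*log10(4.95*80^2/(2*0.04213)) = 55.75

55.75 dB


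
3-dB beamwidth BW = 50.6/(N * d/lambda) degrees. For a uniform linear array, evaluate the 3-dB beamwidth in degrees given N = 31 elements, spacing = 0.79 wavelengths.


BW = 50.6 / (31 * 0.79) = 50.6 / 24.49 = 2.07

2.07 deg


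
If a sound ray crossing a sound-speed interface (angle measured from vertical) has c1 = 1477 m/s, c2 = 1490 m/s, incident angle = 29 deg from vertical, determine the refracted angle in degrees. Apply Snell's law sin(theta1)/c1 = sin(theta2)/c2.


29.28 deg


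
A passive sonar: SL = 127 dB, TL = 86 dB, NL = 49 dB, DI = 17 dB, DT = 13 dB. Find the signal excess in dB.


SE = SL - TL - NL + DI - DT = 127 - 86 - 49 + 17 - 13 = -4

-4 dB


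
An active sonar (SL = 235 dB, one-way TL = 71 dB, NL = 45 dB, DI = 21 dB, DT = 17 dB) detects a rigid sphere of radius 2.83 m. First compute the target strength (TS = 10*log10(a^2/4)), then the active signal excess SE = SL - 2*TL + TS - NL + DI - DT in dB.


Step 1: TS = 10*log10(2.83^2/4) = 3.02 dB
Step 2: SE = SL - 2*TL + TS - NL + DI - DT = 235 - 2*71 + (3.02) - 45 + 21 - 17 = 55.02

55.02 dB


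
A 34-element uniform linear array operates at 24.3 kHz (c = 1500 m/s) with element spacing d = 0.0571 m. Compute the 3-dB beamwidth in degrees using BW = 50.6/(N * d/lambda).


Step 1: lambda = 1500/24300 = 0.06173 m
Step 2: d/lambda = 0.0571/0.06173 = 0.925
Step 3: BW = 50.6/(N * d/lambda) = 50.6/(34 * 0.925) = 1.61

1.61 deg


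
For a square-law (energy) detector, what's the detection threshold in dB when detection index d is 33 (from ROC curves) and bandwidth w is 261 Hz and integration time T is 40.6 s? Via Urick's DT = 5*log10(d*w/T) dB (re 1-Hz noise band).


DT = 5*log10(d*w/T) = 5*log10(33 * 261 / 40.6) = 5*log10(212.14) = 11.63

11.63 dB


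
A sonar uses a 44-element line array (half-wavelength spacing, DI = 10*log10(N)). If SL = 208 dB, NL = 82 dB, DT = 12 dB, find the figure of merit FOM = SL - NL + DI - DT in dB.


Step 1: DI = 10*log10(44) = 16.43 dB
Step 2: FOM = SL - NL + DI - DT = 208 - 82 + 16.43 - 12 = 130.43

130.43 dB


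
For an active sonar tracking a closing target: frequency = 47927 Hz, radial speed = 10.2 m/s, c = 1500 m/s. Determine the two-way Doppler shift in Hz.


fd = 2*f*v/c = 2 * 47927 * 10.2 / 1500 = 651.81

651.81 Hz


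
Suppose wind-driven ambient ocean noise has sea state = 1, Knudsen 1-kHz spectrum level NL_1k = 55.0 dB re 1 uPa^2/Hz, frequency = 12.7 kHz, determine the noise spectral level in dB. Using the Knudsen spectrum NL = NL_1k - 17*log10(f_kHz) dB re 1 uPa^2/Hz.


NL = NL_1k - 17*log10(f_kHz) = 55.0 - 17*log10(12.7) = 55.0 - (18.76) = 36.24

36.24 dB


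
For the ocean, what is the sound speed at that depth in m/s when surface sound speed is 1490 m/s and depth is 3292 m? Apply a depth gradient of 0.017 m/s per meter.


c = 1490 + 0.017 * 3292 = 1545.964

1545.964 m/s


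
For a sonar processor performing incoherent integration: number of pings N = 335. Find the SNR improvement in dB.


Gain = 5*log10(335) = 12.63

12.63 dB


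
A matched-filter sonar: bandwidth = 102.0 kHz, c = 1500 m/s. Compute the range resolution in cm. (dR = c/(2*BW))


dR = c/(2*BW) = 1500 / (2 * 102.0e3) = 0.0074 m = 0.74 cm

0.74 cm


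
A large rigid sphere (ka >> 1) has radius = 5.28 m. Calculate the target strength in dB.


TS = 10*log10(5.28^2 / 4) = 10*log10(6.9696) = 8.43

8.43 dB


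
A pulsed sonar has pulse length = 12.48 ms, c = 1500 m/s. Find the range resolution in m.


dR = c*tau/2 = 1500 * 12.48e-3 / 2 = 9.36

9.36 m


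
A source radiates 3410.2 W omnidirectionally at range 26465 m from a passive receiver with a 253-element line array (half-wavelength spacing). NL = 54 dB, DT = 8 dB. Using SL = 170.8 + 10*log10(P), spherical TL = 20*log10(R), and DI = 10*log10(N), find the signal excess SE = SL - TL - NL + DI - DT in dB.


Step 1: SL = 170.8 + 10*log10(3410.2) = 206.13 dB
Step 2: TL = 20*log10(26465) = 88.45 dB
Step 3: DI = 10*log10(253) = 24.03 dB
Step 4: SE = SL - TL - NL + DI - DT = 206.13 - 88.45 - 54 + 24.03 - 8 = 79.71

79.71 dB


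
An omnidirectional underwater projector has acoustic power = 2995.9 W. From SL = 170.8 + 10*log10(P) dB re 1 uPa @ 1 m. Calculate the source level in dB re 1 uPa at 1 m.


SL = 170.8 + 10*log10(2995.9) = 170.8 + 34.77 = 205.57

205.57 dB


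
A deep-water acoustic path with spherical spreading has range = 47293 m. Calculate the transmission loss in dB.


93.5 dB


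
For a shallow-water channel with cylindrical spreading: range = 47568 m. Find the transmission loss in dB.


TL = 10*log10(47568) = 46.77

46.77 dB


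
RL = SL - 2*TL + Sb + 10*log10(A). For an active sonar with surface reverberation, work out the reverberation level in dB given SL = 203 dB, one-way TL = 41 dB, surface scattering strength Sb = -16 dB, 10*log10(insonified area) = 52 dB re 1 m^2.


RL = SL - 2*TL + Sb + 10*log10(A) = 203 - 2*41 + (-16) + 52 = 157

157 dB


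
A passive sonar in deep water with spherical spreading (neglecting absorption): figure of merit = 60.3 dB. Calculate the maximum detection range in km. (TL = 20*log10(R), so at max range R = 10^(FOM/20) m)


At max range FOM = TL, so 20*log10(R) = 60.3
R = 10^(60.3/20) = 1035.14 m = 1.04 km

1.04 km


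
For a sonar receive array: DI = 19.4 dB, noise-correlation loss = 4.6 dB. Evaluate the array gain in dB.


AG = DI - L_corr = 19.4 - 4.6 = 14.8

14.8 dB


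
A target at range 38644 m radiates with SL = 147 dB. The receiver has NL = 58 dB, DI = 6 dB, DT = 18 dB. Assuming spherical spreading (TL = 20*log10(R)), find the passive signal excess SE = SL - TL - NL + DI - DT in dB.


Step 1: TL = 20*log10(38644) = 91.74 dB
Step 2: SE = 147 - 91.74 - 58 + 6 - 18 = -14.74

-14.74 dB


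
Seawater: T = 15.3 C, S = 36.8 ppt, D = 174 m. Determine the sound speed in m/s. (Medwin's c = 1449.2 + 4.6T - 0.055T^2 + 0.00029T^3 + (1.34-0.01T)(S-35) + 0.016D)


c = 1449.2 + 4.6*15.3 - 0.055*15.3^2 + 0.00029*15.3^3 + (1.34 - 0.01*15.3)*(36.8 - 35) + 0.016*174 = 1512.66

1512.66 m/s


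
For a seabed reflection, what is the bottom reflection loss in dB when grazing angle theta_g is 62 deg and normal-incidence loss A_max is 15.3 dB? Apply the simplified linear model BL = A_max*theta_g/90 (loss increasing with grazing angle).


BL = A_max * theta_g / 90 = 15.3 * 62 / 90 = 10.54

10.54 dB


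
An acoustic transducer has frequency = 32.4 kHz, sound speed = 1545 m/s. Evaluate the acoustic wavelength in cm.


lambda = c/f = 1545 / 32400 = 0.0477 m = 4.77 cm

4.77 cm


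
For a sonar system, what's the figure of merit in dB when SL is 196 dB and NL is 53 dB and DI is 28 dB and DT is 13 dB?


158 dB


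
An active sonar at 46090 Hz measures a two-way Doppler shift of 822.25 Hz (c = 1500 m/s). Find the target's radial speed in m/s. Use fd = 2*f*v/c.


From fd = 2*f*v/c, v = c*fd/(2*f) = 1500 * 822.25 / (2*46090) = 13.38

13.38 m/s


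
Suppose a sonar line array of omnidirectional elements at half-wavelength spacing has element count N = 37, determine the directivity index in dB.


15.68 dB


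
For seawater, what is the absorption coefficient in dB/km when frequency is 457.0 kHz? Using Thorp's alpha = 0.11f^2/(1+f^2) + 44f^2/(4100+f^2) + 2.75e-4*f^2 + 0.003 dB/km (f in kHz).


f^2 = 208849.0
alpha = 0.11*208849.0/(1+208849.0) + 44*208849.0/(4100+208849.0) + 2.75e-4*208849.0 + 0.003 = 100.699

100.699 dB/km


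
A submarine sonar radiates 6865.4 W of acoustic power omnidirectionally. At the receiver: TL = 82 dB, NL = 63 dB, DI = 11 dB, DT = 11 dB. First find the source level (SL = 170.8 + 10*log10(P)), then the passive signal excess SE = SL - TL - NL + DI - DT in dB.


Step 1: SL = 170.8 + 10*log10(6865.4) = 209.17 dB
Step 2: SE = SL - TL - NL + DI - DT = 209.17 - 82 - 63 + 11 - 11 = 64.17

64.17 dB


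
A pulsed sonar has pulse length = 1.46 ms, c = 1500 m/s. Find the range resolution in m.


dR = c*tau/2 = 1500 * 1.46e-3 / 2 = 1.095

1.095 m


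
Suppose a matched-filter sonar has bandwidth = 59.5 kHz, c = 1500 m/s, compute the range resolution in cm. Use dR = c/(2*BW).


1.26 cm


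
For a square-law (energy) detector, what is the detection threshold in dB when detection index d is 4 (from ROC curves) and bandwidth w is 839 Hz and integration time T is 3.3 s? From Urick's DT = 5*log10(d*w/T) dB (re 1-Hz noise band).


15.04 dB


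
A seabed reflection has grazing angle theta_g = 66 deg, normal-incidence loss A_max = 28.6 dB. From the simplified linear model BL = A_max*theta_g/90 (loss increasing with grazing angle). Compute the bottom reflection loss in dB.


BL = A_max * theta_g / 90 = 28.6 * 66 / 90 = 20.97

20.97 dB


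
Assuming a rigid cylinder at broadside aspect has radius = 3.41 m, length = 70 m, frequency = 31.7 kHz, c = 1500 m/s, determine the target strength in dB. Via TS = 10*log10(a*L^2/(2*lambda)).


lambda = 1500/31700 = 0.04732 m
TS = 10*log10(3.41*70^2/(2*0.04732)) = 52.47

52.47 dB


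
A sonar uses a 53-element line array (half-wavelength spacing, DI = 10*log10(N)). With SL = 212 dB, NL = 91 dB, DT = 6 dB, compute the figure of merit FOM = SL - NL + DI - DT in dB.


Step 1: DI = 10*log10(53) = 17.24 dB
Step 2: FOM = SL - NL + DI - DT = 212 - 91 + 17.24 - 6 = 132.24

132.24 dB


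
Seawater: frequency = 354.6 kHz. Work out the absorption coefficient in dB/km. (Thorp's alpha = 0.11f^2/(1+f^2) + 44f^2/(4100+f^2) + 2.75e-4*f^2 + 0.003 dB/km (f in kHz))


f^2 = 125741.16
alpha = 0.11*125741.16/(1+125741.16) + 44*125741.16/(4100+125741.16) + 2.75e-4*125741.16 + 0.003 = 77.302

77.302 dB/km


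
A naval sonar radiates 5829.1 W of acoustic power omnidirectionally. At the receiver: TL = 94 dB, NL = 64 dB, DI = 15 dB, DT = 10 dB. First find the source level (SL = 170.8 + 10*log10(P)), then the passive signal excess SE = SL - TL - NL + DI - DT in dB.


Step 1: SL = 170.8 + 10*log10(5829.1) = 208.46 dB
Step 2: SE = SL - TL - NL + DI - DT = 208.46 - 94 - 64 + 15 - 10 = 55.46

55.46 dB


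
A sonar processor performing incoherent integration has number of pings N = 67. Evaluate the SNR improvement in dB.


9.13 dB


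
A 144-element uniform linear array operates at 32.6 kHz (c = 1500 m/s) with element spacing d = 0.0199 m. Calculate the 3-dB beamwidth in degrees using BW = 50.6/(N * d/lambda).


0.81 deg


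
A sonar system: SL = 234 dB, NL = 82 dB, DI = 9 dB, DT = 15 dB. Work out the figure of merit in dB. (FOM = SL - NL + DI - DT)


FOM = SL - NL + DI - DT = 234 - 82 + 9 - 15 = 146

146 dB


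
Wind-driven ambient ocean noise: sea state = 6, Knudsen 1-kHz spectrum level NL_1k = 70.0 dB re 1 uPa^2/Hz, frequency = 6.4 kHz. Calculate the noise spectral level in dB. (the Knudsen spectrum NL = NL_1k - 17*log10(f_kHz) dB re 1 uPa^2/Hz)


56.29 dB


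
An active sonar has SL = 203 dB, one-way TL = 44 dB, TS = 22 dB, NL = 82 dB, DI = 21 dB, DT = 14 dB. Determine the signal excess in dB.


SE = SL - 2*TL + TS - NL + DI - DT = 203 - 2*44 + (22) - 82 + 21 - 14 = 62

62 dB


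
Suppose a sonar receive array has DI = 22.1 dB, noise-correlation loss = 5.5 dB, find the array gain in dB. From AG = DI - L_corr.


16.6 dB


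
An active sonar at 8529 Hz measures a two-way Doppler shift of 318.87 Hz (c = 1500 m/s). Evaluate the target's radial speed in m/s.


From fd = 2*f*v/c, v = c*fd/(2*f) = 1500 * 318.87 / (2*8529) = 28.04

28.04 m/s


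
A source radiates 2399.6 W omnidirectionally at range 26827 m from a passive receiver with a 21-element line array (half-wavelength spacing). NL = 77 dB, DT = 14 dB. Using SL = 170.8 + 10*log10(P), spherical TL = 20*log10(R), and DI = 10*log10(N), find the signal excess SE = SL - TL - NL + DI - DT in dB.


38.25 dB


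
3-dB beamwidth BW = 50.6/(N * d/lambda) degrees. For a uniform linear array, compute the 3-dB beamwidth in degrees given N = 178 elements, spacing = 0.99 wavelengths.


BW = 50.6 / (178 * 0.99) = 50.6 / 176.22 = 0.29

0.29 deg


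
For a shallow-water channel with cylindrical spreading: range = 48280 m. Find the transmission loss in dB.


TL = 10*log10(48280) = 46.84

46.84 dB


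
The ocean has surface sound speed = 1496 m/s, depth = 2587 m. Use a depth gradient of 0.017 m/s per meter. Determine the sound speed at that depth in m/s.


1539.979 m/s


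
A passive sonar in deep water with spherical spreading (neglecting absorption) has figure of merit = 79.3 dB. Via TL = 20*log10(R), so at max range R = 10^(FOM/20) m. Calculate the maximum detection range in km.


At max range FOM = TL, so 20*log10(R) = 79.3
R = 10^(79.3/20) = 9225.71 m = 9.23 km

9.23 km


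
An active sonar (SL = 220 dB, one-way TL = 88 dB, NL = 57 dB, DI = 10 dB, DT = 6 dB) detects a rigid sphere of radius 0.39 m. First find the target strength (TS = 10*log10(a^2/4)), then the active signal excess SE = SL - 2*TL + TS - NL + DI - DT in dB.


Step 1: TS = 10*log10(0.39^2/4) = -14.2 dB
Step 2: SE = SL - 2*TL + TS - NL + DI - DT = 220 - 2*88 + (-14.2) - 57 + 10 - 6 = -23.2

-23.2 dB


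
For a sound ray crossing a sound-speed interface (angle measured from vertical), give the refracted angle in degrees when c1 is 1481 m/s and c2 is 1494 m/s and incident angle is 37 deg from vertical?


sin(theta2) = (c2/c1)*sin(theta1) = (1494/1481)*sin(37 deg) = 0.6071
theta2 = arcsin(0.6071) = 37.38

37.38 deg


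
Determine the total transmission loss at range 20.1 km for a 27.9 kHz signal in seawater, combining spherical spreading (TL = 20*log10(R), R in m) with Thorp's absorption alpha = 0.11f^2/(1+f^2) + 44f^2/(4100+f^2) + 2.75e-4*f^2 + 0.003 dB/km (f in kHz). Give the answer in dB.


Step 1 (Thorp): alpha = 0.11*778.41/(1+778.41) + 44*778.41/(4100+778.41) + 2.75e-4*778.41 + 0.003 = 7.3477 dB/km
Step 2: TL_spread = 20*log10(20100) = 86.06 dB
Step 3: TL_abs = alpha*R = 7.3477 * 20.1 = 147.69 dB
Step 4: TL_total = 86.06 + 147.69 = 233.75

233.75 dB


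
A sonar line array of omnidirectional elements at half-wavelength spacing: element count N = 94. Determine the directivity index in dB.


DI = 10*log10(94) = 19.73

19.73 dB


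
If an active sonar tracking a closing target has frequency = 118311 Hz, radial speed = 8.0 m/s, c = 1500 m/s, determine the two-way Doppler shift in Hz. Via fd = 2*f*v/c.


1261.98 Hz


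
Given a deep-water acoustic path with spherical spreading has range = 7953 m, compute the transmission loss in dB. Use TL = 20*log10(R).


TL = 20*log10(7953) = 78.01

78.01 dB


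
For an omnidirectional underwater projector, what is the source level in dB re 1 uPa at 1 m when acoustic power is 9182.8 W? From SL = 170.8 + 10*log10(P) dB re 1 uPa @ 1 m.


210.43 dB


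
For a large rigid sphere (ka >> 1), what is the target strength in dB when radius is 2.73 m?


TS = 10*log10(2.73^2 / 4) = 10*log10(1.863225) = 2.7

2.7 dB
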